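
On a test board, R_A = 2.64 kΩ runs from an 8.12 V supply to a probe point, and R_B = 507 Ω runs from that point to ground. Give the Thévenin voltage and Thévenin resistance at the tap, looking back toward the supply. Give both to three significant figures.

V_th = 1.31 V, R_th = 425 Ω

V_th is the open-circuit tap voltage: 8.12 × 507/(2640 + 507) = 1.31 V.
With the supply zeroed, R_A and R_B appear in parallel from the tap: R_th = R_A‖R_B = (2640 × 507)/3147 = 425 Ω.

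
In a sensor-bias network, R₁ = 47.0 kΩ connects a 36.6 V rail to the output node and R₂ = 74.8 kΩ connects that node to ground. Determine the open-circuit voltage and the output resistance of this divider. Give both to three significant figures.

V_th is the open-circuit tap voltage: 36.6 × 74.8/(47.0 + 74.8) = 22.5 V.
With the supply zeroed, R₁ and R₂ appear in parallel from the tap: R_th = R₁‖R₂ = (47.0 × 74.8)/121.8 = 28.9 kΩ.

V_th = 22.5 V, R_th = 28.9 kΩ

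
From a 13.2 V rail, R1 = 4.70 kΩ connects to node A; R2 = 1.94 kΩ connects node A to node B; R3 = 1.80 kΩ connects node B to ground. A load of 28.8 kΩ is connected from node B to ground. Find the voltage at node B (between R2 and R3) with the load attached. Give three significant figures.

At node B, R3 is in parallel with the load: R3‖R_L = 1.694 kΩ.
Below node A the resistance is R2 + (R3‖R_L) = 3.634 kΩ, so V_A = 13.2 × 3.634/8.334 = 5.756 V.
Then V_B = V_A × (R3‖R_L)/(R2 + R3‖R_L) = 5.756 × 1.694/3.634 = 2.68 V.

V ≈ 2.68 V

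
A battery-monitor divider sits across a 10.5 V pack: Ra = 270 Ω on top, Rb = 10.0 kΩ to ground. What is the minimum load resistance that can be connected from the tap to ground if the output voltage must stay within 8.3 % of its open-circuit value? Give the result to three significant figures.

Output resistance R_th = Ra‖Rb = (270 × 10000)/10270 = 262.9 Ω.
The fractional drop is R_th/(R_th + R_L); requiring this ≤ 0.0830 gives R_L ≥ R_th(1/0.0830 − 1) = 262.9 × 11.05 = 2.90 kΩ.

R_L(min) ≈ 2.90 kΩ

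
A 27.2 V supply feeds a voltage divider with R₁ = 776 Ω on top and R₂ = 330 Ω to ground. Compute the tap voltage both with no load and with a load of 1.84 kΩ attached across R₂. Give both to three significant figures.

Unloaded: 8.12 V; loaded: 7.21 V

Open-circuit: V = 27.2 × 330/(776 + 330) = 8.12 V.
With the load, R₂ becomes R₂‖R_L = 279.8 Ω, so V = 27.2 × 279.8/1056 = 7.21 V.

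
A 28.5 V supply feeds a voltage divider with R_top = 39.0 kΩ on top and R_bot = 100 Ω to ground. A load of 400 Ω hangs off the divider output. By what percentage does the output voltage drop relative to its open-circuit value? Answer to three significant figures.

20.0 %

The divider's output (Thévenin) resistance is R_top‖R_bot = 99.74 Ω.
Fractional drop under load = R_th/(R_th + R_L) = 99.74 / (99.74 + 400) = 0.1996.
So the output falls by 20.0 %.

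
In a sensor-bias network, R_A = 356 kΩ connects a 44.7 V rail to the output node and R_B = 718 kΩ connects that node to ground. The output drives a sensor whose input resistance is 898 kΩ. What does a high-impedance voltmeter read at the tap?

The load sits in parallel with R_B: R_B‖R_L = (718 × 898) / (718 + 898) = 399.0 kΩ.
V_out = 44.7 × 399.0 / (356 + 399.0) = 44.7 × 399.0/755.0 = 23.6 V.

V_out ≈ 23.6 V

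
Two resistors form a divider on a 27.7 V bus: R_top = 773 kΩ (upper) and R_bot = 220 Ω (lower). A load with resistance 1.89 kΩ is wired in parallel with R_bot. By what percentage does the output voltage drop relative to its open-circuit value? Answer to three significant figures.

10.4 %

The divider's output (Thévenin) resistance is R_top‖R_bot = 219.9 Ω.
Fractional drop under load = R_th/(R_th + R_L) = 219.9 / (219.9 + 1890) = 0.1042.
So the output falls by 10.4 %.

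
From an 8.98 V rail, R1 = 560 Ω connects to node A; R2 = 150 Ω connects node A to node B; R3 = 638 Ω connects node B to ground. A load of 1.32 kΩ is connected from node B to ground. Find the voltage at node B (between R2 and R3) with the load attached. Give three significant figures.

V ≈ 3.39 V

At node B, R3 is in parallel with the load: R3‖R_L = 430.1 Ω.
Below node A the resistance is R2 + (R3‖R_L) = 580.1 Ω, so V_A = 8.98 × 580.1/1140 = 4.569 V.
Then V_B = V_A × (R3‖R_L)/(R2 + R3‖R_L) = 4.569 × 430.1/580.1 = 3.39 V.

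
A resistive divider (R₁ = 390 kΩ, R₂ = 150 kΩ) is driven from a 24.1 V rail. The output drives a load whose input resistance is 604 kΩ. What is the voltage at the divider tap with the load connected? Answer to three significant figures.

V_out ≈ 5.68 V

The load sits in parallel with R₂: R₂‖R_L = (150 × 604) / (150 + 604) = 120.2 kΩ.
V_out = 24.1 × 120.2 / (390 + 120.2) = 24.1 × 120.2/510.2 = 5.68 V.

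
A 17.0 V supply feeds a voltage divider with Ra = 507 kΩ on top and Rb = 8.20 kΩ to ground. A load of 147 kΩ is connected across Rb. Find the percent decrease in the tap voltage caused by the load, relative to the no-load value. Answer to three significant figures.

The divider's output (Thévenin) resistance is Ra‖Rb = 8.069 kΩ.
Fractional drop under load = R_th/(R_th + R_L) = 8.069 / (8.069 + 147) = 0.05204.
So the output falls by 5.20 %.

5.20 %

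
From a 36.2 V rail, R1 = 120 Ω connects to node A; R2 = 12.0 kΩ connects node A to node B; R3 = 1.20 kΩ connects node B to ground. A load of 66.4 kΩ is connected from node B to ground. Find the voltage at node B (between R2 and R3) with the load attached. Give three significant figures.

V ≈ 3.21 V

At node B, R3 is in parallel with the load: R3‖R_L = 1179 Ω.
Below node A the resistance is R2 + (R3‖R_L) = 13180 Ω, so V_A = 36.2 × 13180/13300 = 35.87 V.
Then V_B = V_A × (R3‖R_L)/(R2 + R3‖R_L) = 35.87 × 1179/13180 = 3.21 V.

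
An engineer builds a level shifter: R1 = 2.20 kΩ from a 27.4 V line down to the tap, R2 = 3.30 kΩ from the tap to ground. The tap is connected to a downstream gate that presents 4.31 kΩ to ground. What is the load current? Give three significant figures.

I_L ≈ 2.92 mA

R2‖R_L = 1.869 kΩ; V_out = 27.4 × 1.869/4.069 = 12.59 V.
I_L = V_out / R_L = 12.59 / 4.31 kΩ = 2.92 mA.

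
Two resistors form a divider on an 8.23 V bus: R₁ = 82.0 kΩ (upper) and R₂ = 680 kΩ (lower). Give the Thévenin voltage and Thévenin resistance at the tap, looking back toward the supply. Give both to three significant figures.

V_th = 7.34 V, R_th = 73.2 kΩ

V_th is the open-circuit tap voltage: 8.23 × 680/(82.0 + 680) = 7.34 V.
With the supply zeroed, R₁ and R₂ appear in parallel from the tap: R_th = R₁‖R₂ = (82.0 × 680)/762.0 = 73.2 kΩ.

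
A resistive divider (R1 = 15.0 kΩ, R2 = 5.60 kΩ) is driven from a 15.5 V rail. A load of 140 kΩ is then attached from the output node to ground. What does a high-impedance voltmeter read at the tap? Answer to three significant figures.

The load sits in parallel with R2: R2‖R_L = (5.60 × 140) / (5.60 + 140) = 5.385 kΩ.
V_out = 15.5 × 5.385 / (15.0 + 5.385) = 15.5 × 5.385/20.38 = 4.09 V.
(Unloaded it would have been 4.21 V.)

V_out ≈ 4.09 V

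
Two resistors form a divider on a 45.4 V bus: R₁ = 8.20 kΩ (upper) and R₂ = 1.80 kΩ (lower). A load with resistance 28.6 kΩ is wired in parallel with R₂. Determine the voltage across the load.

The load sits in parallel with R₂: R₂‖R_L = (1.80 × 28.6) / (1.80 + 28.6) = 1.693 kΩ.
V_out = 45.4 × 1.693 / (8.20 + 1.693) = 45.4 × 1.693/9.893 = 7.77 V.

V_out ≈ 7.77 V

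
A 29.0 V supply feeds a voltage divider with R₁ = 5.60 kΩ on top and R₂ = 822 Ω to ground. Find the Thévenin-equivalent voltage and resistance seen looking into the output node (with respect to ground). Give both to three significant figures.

V_th is the open-circuit tap voltage: 29.0 × 822/(5600 + 822) = 3.71 V.
With the supply zeroed, R₁ and R₂ appear in parallel from the tap: R_th = R₁‖R₂ = (5600 × 822)/6422 = 717 Ω.

V_th = 3.71 V, R_th = 717 Ω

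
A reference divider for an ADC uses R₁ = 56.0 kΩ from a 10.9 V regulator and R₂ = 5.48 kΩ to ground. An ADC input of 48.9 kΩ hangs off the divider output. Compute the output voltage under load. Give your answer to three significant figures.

V_out ≈ 0.882 V

The load sits in parallel with R₂: R₂‖R_L = (5.48 × 48.9) / (5.48 + 48.9) = 4.928 kΩ.
V_out = 10.9 × 4.928 / (56.0 + 4.928) = 10.9 × 4.928/60.93 = 0.882 V.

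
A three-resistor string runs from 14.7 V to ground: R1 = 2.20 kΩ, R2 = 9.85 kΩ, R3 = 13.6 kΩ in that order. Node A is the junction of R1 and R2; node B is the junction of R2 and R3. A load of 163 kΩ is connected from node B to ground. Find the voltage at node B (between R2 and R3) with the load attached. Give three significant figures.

At node B, R3 is in parallel with the load: R3‖R_L = 12.55 kΩ.
Below node A the resistance is R2 + (R3‖R_L) = 22.40 kΩ, so V_A = 14.7 × 22.40/24.60 = 13.39 V.
Then V_B = V_A × (R3‖R_L)/(R2 + R3‖R_L) = 13.39 × 12.55/22.40 = 7.50 V.

V ≈ 7.50 V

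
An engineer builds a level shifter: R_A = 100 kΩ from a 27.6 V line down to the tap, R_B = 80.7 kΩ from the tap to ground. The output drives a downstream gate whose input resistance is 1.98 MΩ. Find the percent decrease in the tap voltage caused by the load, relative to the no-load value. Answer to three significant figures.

2.21 %

The divider's output (Thévenin) resistance is R_A‖R_B = 44.66 kΩ.
Fractional drop under load = R_th/(R_th + R_L) = 44.66 / (44.66 + 1980) = 0.02206.
So the output falls by 2.21 %.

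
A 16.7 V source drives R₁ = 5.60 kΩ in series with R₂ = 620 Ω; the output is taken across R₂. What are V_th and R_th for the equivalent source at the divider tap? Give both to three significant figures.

V_th = 1.66 V, R_th = 558 Ω

V_th is the open-circuit tap voltage: 16.7 × 620/(5600 + 620) = 1.66 V.
With the supply zeroed, R₁ and R₂ appear in parallel from the tap: R_th = R₁‖R₂ = (5600 × 620)/6220 = 558 Ω.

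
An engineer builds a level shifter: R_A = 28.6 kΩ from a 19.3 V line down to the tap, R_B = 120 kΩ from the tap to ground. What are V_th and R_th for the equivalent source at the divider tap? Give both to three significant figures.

V_th is the open-circuit tap voltage: 19.3 × 120/(28.6 + 120) = 15.6 V.
With the supply zeroed, R_A and R_B appear in parallel from the tap: R_th = R_A‖R_B = (28.6 × 120)/148.6 = 23.1 kΩ.

V_th = 15.6 V, R_th = 23.1 kΩ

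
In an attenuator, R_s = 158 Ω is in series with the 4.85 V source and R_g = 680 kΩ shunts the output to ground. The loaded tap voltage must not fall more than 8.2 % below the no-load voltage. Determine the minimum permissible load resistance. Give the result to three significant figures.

R_L(min) ≈ 1.77 kΩ

Output resistance R_th = R_s‖R_g = (158 × 680000)/680200 = 158.0 Ω.
The fractional drop is R_th/(R_th + R_L); requiring this ≤ 0.0820 gives R_L ≥ R_th(1/0.0820 − 1) = 158.0 × 11.20 = 1.77 kΩ.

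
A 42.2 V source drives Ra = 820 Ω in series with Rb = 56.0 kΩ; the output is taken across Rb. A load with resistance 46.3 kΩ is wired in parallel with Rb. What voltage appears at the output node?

V_out ≈ 40.9 V

The load sits in parallel with Rb: Rb‖R_L = (56000 × 46300) / (56000 + 46300) = 25350 Ω.
V_out = 42.2 × 25350 / (820 + 25350) = 42.2 × 25350/26170 = 40.9 V.
(Unloaded it would have been 41.6 V.)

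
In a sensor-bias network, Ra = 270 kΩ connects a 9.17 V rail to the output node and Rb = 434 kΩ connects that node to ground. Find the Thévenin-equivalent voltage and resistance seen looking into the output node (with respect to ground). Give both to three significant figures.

V_th = 5.65 V, R_th = 166 kΩ

V_th is the open-circuit tap voltage: 9.17 × 434/(270 + 434) = 5.65 V.
With the supply zeroed, Ra and Rb appear in parallel from the tap: R_th = Ra‖Rb = (270 × 434)/704.0 = 166 kΩ.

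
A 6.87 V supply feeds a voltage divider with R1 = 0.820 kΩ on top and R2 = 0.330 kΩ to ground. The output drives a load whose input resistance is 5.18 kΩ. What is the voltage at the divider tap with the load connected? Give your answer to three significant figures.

V_out ≈ 1.89 V

The load sits in parallel with R2: R2‖R_L = (330 × 5180) / (330 + 5180) = 310.2 Ω.
V_out = 6.87 × 310.2 / (820 + 310.2) = 6.87 × 310.2/1130 = 1.89 V.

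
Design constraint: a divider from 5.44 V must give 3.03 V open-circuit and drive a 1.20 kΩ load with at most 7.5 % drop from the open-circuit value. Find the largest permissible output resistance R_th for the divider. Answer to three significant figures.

Loading drop = R_th/(R_th + R_L) ≤ 0.0750, so R_th ≤ R_L · ε/(1−ε) = 1.20 kΩ × 0.0750/0.9250 = 97.3 Ω.

R_th ≤ 97.3 Ω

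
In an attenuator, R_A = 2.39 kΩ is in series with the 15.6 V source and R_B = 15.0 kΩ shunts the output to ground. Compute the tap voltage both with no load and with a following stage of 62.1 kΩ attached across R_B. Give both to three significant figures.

Unloaded: 13.5 V; loaded: 13.0 V

Open-circuit: V = 15.6 × 15.0/(2.39 + 15.0) = 13.5 V.
With the load, R_B becomes R_B‖R_L = 12.08 kΩ, so V = 15.6 × 12.08/14.47 = 13.0 V.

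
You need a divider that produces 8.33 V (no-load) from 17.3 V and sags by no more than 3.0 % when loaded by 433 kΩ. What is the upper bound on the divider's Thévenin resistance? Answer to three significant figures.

R_th ≤ 13.4 kΩ

Loading drop = R_th/(R_th + R_L) ≤ 0.0300, so R_th ≤ R_L · ε/(1−ε) = 433 kΩ × 0.0300/0.9700 = 13.4 kΩ.
(Any R1, R2 with R2/(R1+R2) = 0.482 and R1‖R2 ≤ 13.4 kΩ will meet the spec.)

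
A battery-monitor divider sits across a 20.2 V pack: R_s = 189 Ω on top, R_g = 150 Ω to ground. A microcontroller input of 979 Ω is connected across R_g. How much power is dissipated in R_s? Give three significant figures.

P ≈ 758 mW

Total resistance from the source is R_s + (R_g‖R_L) = 319.1 Ω, so I = 20.2/319.1 Ω = 63.31 mA.
P = I²·R_s = (63.31 mA)² × 189 Ω = 758 mW.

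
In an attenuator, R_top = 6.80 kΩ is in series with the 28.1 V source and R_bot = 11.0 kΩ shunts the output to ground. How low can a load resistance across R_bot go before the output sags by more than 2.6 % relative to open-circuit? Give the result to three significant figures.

Output resistance R_th = R_top‖R_bot = (6.80 × 11.0)/17.80 = 4.202 kΩ.
The fractional drop is R_th/(R_th + R_L); requiring this ≤ 0.0260 gives R_L ≥ R_th(1/0.0260 − 1) = 4.202 × 37.46 = 157 kΩ.

R_L(min) ≈ 157 kΩ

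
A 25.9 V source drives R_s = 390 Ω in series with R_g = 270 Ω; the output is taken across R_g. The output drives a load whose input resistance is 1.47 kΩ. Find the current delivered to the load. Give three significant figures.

I_L ≈ 6.50 mA

R_g‖R_L = 228.1 Ω; V_out = 25.9 × 228.1/618.1 = 9.558 V.
I_L = V_out / R_L = 9.558 / 1.47 kΩ = 6.50 mA.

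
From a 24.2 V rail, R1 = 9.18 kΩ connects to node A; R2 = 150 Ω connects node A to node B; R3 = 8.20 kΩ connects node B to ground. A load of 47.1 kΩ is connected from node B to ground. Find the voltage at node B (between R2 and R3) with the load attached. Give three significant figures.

At node B, R3 is in parallel with the load: R3‖R_L = 6984 Ω.
Below node A the resistance is R2 + (R3‖R_L) = 7134 Ω, so V_A = 24.2 × 7134/16310 = 10.58 V.
Then V_B = V_A × (R3‖R_L)/(R2 + R3‖R_L) = 10.58 × 6984/7134 = 10.4 V.

V ≈ 10.4 V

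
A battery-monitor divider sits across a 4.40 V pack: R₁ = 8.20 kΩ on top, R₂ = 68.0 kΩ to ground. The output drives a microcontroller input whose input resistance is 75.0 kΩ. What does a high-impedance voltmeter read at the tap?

The load sits in parallel with R₂: R₂‖R_L = (68.0 × 75.0) / (68.0 + 75.0) = 35.66 kΩ.
V_out = 4.40 × 35.66 / (8.20 + 35.66) = 4.40 × 35.66/43.86 = 3.58 V.

V_out ≈ 3.58 V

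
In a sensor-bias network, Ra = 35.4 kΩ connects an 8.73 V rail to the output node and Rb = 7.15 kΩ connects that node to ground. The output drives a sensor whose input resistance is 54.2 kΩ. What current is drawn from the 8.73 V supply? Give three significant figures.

I ≈ 0.209 mA

Rb‖R_L = 6.317 kΩ, so the source sees Ra + Rb‖R_L = 41.72 kΩ.
I = 8.73 V / 41.72 kΩ = 0.209 mA.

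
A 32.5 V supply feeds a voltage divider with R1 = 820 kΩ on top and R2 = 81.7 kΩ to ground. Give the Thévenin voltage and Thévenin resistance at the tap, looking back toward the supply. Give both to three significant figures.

V_th = 2.94 V, R_th = 74.3 kΩ

V_th is the open-circuit tap voltage: 32.5 × 81.7/(820 + 81.7) = 2.94 V.
With the supply zeroed, R1 and R2 appear in parallel from the tap: R_th = R1‖R2 = (820 × 81.7)/901.7 = 74.3 kΩ.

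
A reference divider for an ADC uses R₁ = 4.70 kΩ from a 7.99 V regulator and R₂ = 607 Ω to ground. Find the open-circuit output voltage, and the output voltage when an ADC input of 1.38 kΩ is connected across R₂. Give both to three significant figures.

Open-circuit: V = 7.99 × 607/(4700 + 607) = 0.914 V.
With the load, R₂ becomes R₂‖R_L = 421.6 Ω, so V = 7.99 × 421.6/5122 = 0.658 V.

Unloaded: 0.914 V; loaded: 0.658 V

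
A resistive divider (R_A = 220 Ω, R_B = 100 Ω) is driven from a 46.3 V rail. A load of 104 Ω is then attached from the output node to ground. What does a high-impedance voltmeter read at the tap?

The load sits in parallel with R_B: R_B‖R_L = (100 × 104) / (100 + 104) = 50.98 Ω.
V_out = 46.3 × 50.98 / (220 + 50.98) = 46.3 × 50.98/271.0 = 8.71 V.

V_out ≈ 8.71 V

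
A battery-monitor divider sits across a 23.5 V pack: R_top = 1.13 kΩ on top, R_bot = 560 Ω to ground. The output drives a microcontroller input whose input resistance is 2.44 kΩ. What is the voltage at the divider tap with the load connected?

V_out ≈ 6.75 V

The load sits in parallel with R_bot: R_bot‖R_L = (560 × 2440) / (560 + 2440) = 455.5 Ω.
V_out = 23.5 × 455.5 / (1130 + 455.5) = 23.5 × 455.5/1585 = 6.75 V.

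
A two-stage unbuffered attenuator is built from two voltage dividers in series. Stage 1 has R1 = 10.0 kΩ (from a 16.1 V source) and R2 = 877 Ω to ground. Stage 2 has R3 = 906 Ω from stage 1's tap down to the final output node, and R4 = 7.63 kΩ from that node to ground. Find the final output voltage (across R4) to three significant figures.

V_out ≈ 1.06 V

Stage 2 presents R3+R4 = 8536 Ω as a load on stage 1's tap.
Stage 1's lower leg becomes R2‖(R3+R4) = 795.3 Ω, so V_mid = 16.1 × 795.3/10800 = 1.186 V.
Stage 2 is itself unloaded: V_out = V_mid × R4/(R3+R4) = 1.186 × 7630/8536 = 1.06 V.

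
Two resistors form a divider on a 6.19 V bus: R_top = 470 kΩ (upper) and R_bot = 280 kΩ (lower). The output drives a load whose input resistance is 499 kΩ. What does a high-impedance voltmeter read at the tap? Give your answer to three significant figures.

The load sits in parallel with R_bot: R_bot‖R_L = (280 × 499) / (280 + 499) = 179.4 kΩ.
V_out = 6.19 × 179.4 / (470 + 179.4) = 6.19 × 179.4/649.4 = 1.71 V.
(Unloaded it would have been 2.31 V.)

V_out ≈ 1.71 V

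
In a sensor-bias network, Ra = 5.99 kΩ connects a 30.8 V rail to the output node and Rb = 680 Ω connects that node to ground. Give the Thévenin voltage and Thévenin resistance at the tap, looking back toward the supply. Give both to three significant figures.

V_th is the open-circuit tap voltage: 30.8 × 680/(5990 + 680) = 3.14 V.
With the supply zeroed, Ra and Rb appear in parallel from the tap: R_th = Ra‖Rb = (5990 × 680)/6670 = 611 Ω.

V_th = 3.14 V, R_th = 611 Ω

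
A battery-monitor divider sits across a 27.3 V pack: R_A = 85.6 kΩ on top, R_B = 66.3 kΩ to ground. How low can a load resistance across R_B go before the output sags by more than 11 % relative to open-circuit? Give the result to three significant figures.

R_L(min) ≈ 302 kΩ

Output resistance R_th = R_A‖R_B = (85.6 × 66.3)/151.9 = 37.36 kΩ.
The fractional drop is R_th/(R_th + R_L); requiring this ≤ 0.110 gives R_L ≥ R_th(1/0.110 − 1) = 37.36 × 8.091 = 302 kΩ.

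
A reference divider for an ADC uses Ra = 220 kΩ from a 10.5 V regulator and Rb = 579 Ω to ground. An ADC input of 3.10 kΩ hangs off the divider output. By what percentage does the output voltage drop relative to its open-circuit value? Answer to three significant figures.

The divider's output (Thévenin) resistance is Ra‖Rb = 577.5 Ω.
Fractional drop under load = R_th/(R_th + R_L) = 577.5 / (577.5 + 3100) = 0.1570.
So the output falls by 15.7 %.

15.7 %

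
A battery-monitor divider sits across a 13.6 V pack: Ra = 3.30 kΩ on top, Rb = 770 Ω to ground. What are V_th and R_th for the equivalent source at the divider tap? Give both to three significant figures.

V_th is the open-circuit tap voltage: 13.6 × 770/(3300 + 770) = 2.57 V.
With the supply zeroed, Ra and Rb appear in parallel from the tap: R_th = Ra‖Rb = (3300 × 770)/4070 = 624 Ω.

V_th = 2.57 V, R_th = 624 Ω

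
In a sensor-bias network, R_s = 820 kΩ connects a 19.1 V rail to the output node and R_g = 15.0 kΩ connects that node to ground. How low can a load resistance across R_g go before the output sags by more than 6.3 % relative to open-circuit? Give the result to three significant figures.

R_L(min) ≈ 219 kΩ

Output resistance R_th = R_s‖R_g = (820 × 15.0)/835.0 = 14.73 kΩ.
The fractional drop is R_th/(R_th + R_L); requiring this ≤ 0.0630 gives R_L ≥ R_th(1/0.0630 − 1) = 14.73 × 14.87 = 219 kΩ.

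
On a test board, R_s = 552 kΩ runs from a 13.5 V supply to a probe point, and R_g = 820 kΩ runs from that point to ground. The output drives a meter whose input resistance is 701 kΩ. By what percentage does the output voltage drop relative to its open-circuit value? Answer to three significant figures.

32.0 %

The divider's output (Thévenin) resistance is R_s‖R_g = 329.9 kΩ.
Fractional drop under load = R_th/(R_th + R_L) = 329.9 / (329.9 + 701) = 0.3200.
So the output falls by 32.0 %.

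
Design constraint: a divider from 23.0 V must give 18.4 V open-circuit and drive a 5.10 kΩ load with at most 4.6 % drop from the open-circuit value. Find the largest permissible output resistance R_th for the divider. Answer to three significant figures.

Loading drop = R_th/(R_th + R_L) ≤ 0.0460, so R_th ≤ R_L · ε/(1−ε) = 5.10 kΩ × 0.0460/0.9540 = 246 Ω.
(Any R1, R2 with R2/(R1+R2) = 0.800 and R1‖R2 ≤ 246 Ω will meet the spec.)

R_th ≤ 246 Ω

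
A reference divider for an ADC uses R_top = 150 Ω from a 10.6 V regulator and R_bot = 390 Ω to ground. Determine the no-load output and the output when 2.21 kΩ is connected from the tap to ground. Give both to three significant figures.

Unloaded: 7.66 V; loaded: 7.30 V

Open-circuit: V = 10.6 × 390/(150 + 390) = 7.66 V.
With the load, R_bot becomes R_bot‖R_L = 331.5 Ω, so V = 10.6 × 331.5/481.5 = 7.30 V.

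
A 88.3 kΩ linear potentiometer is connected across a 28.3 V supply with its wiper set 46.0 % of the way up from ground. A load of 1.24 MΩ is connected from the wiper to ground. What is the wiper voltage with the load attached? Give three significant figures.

The wiper splits the pot into (1−α)R = 47.68 kΩ above and αR = 40.62 kΩ below.
Lower section ‖ load = 39.33 kΩ.
V_wiper = 28.3 × 39.33/(47.68 + 39.33) = 12.8 V.

V ≈ 12.8 V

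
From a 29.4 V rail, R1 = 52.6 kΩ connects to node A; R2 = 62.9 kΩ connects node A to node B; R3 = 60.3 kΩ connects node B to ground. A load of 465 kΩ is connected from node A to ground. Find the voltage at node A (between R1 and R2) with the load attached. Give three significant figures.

Below node A the series string R2+R3 = 123.2 kΩ sits in parallel with the 465 kΩ load: 97.40 kΩ.
V_A = 29.4 × 97.40/(52.6 + 97.40) = 19.1 V.

V ≈ 19.1 V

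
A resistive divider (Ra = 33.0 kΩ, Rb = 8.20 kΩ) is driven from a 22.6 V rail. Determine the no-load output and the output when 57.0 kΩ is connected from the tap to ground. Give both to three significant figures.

Open-circuit: V = 22.6 × 8.20/(33.0 + 8.20) = 4.50 V.
With the load, Rb becomes Rb‖R_L = 7.169 kΩ, so V = 22.6 × 7.169/40.17 = 4.03 V.

Unloaded: 4.50 V; loaded: 4.03 V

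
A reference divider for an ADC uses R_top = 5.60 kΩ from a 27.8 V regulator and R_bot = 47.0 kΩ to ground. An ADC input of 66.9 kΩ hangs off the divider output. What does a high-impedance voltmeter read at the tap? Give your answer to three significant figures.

The load sits in parallel with R_bot: R_bot‖R_L = (47.0 × 66.9) / (47.0 + 66.9) = 27.61 kΩ.
V_out = 27.8 × 27.61 / (5.60 + 27.61) = 27.8 × 27.61/33.21 = 23.1 V.

V_out ≈ 23.1 V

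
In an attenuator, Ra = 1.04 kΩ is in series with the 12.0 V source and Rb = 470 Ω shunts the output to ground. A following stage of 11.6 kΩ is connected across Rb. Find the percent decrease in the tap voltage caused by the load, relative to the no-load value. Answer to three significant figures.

The divider's output (Thévenin) resistance is Ra‖Rb = 323.7 Ω.
Fractional drop under load = R_th/(R_th + R_L) = 323.7 / (323.7 + 11600) = 0.02715.
So the output falls by 2.71 %.

2.71 %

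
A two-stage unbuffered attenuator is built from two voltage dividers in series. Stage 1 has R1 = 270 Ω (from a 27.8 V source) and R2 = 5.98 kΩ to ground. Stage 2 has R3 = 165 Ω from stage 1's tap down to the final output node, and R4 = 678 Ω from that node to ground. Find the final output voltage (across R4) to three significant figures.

V_out ≈ 16.4 V

Stage 2 presents R3+R4 = 843.0 Ω as a load on stage 1's tap.
Stage 1's lower leg becomes R2‖(R3+R4) = 738.8 Ω, so V_mid = 27.8 × 738.8/1009 = 20.36 V.
Stage 2 is itself unloaded: V_out = V_mid × R4/(R3+R4) = 20.36 × 678/843.0 = 16.4 V.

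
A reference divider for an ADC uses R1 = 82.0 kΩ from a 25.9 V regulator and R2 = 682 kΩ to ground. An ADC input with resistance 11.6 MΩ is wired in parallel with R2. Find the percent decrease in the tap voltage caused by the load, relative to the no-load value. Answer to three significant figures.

0.627 %

The divider's output (Thévenin) resistance is R1‖R2 = 73.20 kΩ.
Fractional drop under load = R_th/(R_th + R_L) = 73.20 / (73.20 + 11600) = 0.006271.
So the output falls by 0.627 %.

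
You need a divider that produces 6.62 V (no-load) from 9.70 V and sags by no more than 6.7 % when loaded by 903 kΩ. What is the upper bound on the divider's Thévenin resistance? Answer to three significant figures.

Loading drop = R_th/(R_th + R_L) ≤ 0.0670, so R_th ≤ R_L · ε/(1−ε) = 903 kΩ × 0.0670/0.9330 = 64.8 kΩ.

R_th ≤ 64.8 kΩ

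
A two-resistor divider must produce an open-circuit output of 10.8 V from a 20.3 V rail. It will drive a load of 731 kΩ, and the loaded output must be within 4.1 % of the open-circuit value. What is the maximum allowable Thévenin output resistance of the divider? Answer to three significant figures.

R_th ≤ 31.3 kΩ

Loading drop = R_th/(R_th + R_L) ≤ 0.0410, so R_th ≤ R_L · ε/(1−ε) = 731 kΩ × 0.0410/0.9590 = 31.3 kΩ.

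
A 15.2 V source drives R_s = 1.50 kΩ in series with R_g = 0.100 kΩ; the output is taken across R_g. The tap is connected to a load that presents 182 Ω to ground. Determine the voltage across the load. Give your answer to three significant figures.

V_out ≈ 0.627 V

The load sits in parallel with R_g: R_g‖R_L = (100 × 182) / (100 + 182) = 64.54 Ω.
V_out = 15.2 × 64.54 / (1500 + 64.54) = 15.2 × 64.54/1565 = 0.627 V.
(Unloaded it would have been 0.950 V.)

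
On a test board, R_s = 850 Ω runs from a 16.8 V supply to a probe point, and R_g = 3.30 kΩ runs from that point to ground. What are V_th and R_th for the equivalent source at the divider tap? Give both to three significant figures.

V_th is the open-circuit tap voltage: 16.8 × 3300/(850 + 3300) = 13.4 V.
With the supply zeroed, R_s and R_g appear in parallel from the tap: R_th = R_s‖R_g = (850 × 3300)/4150 = 676 Ω.

V_th = 13.4 V, R_th = 676 Ω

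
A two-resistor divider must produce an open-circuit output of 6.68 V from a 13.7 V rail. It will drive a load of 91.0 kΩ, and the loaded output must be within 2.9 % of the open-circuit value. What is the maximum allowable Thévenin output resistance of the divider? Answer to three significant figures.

R_th ≤ 2.72 kΩ

Loading drop = R_th/(R_th + R_L) ≤ 0.0290, so R_th ≤ R_L · ε/(1−ε) = 91.0 kΩ × 0.0290/0.9710 = 2.72 kΩ.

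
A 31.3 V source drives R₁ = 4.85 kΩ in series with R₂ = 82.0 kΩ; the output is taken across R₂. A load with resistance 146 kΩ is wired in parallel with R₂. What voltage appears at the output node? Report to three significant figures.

V_out ≈ 28.7 V

The load sits in parallel with R₂: R₂‖R_L = (82.0 × 146) / (82.0 + 146) = 52.51 kΩ.
V_out = 31.3 × 52.51 / (4.85 + 52.51) = 31.3 × 52.51/57.36 = 28.7 V.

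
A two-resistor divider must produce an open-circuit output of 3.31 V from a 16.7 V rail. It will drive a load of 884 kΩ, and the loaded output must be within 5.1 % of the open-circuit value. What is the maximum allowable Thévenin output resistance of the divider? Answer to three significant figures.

R_th ≤ 47.5 kΩ

Loading drop = R_th/(R_th + R_L) ≤ 0.0510, so R_th ≤ R_L · ε/(1−ε) = 884 kΩ × 0.0510/0.9490 = 47.5 kΩ.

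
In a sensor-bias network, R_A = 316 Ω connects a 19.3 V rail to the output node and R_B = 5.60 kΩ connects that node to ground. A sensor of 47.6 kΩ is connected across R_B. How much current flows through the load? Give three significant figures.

R_B‖R_L = 5011 Ω; V_out = 19.3 × 5011/5327 = 18.16 V.
I_L = V_out / R_L = 18.16 / 47.6 kΩ = 0.381 mA.

I_L ≈ 0.381 mA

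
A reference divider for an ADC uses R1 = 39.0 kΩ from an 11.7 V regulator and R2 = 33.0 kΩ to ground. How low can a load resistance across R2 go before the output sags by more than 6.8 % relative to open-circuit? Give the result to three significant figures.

Output resistance R_th = R1‖R2 = (39.0 × 33.0)/72.00 = 17.88 kΩ.
The fractional drop is R_th/(R_th + R_L); requiring this ≤ 0.0680 gives R_L ≥ R_th(1/0.0680 − 1) = 17.88 × 13.71 = 245 kΩ.

R_L(min) ≈ 245 kΩ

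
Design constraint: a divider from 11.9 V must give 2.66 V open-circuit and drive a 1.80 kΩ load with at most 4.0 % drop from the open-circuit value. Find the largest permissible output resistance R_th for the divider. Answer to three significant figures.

Loading drop = R_th/(R_th + R_L) ≤ 0.0400, so R_th ≤ R_L · ε/(1−ε) = 1.80 kΩ × 0.0400/0.9600 = 75.0 Ω.
(Any R1, R2 with R2/(R1+R2) = 0.224 and R1‖R2 ≤ 75.0 Ω will meet the spec.)

R_th ≤ 75.0 Ω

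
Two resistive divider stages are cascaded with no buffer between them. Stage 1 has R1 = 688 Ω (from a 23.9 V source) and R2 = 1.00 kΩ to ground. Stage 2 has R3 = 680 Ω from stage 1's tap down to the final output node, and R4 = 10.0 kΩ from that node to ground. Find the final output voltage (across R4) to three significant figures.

Stage 2 presents R3+R4 = 10680 Ω as a load on stage 1's tap.
Stage 1's lower leg becomes R2‖(R3+R4) = 914.4 Ω, so V_mid = 23.9 × 914.4/1602 = 13.64 V.
Stage 2 is itself unloaded: V_out = V_mid × R4/(R3+R4) = 13.64 × 10000/10680 = 12.8 V.

V_out ≈ 12.8 V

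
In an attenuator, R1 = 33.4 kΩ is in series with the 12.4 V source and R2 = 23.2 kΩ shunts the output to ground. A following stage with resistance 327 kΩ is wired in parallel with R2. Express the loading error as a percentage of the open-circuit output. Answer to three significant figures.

The divider's output (Thévenin) resistance is R1‖R2 = 13.69 kΩ.
Fractional drop under load = R_th/(R_th + R_L) = 13.69 / (13.69 + 327) = 0.04018.
So the output falls by 4.02 %.

4.02 %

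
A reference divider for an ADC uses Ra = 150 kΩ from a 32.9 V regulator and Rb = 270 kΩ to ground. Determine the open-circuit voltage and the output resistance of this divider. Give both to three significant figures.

V_th = 21.1 V, R_th = 96.4 kΩ

V_th is the open-circuit tap voltage: 32.9 × 270/(150 + 270) = 21.1 V.
With the supply zeroed, Ra and Rb appear in parallel from the tap: R_th = Ra‖Rb = (150 × 270)/420.0 = 96.4 kΩ.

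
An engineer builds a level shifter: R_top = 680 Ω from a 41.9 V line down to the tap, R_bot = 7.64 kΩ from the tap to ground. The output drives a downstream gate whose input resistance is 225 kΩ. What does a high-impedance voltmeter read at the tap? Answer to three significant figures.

V_out ≈ 38.4 V

The load sits in parallel with R_bot: R_bot‖R_L = (7640 × 225000) / (7640 + 225000) = 7389 Ω.
V_out = 41.9 × 7389 / (680 + 7389) = 41.9 × 7389/8069 = 38.4 V.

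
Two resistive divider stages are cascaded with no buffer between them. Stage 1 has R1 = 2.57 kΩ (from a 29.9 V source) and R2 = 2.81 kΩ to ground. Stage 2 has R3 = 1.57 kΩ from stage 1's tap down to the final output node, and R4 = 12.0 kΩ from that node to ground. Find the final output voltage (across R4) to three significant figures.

V_out ≈ 12.6 V

Stage 2 presents R3+R4 = 13.57 kΩ as a load on stage 1's tap.
Stage 1's lower leg becomes R2‖(R3+R4) = 2.328 kΩ, so V_mid = 29.9 × 2.328/4.898 = 14.21 V.
Stage 2 is itself unloaded: V_out = V_mid × R4/(R3+R4) = 14.21 × 12.0/13.57 = 12.6 V.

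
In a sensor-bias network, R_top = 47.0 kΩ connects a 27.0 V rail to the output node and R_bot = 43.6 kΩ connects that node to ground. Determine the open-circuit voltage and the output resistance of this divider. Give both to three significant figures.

V_th is the open-circuit tap voltage: 27.0 × 43.6/(47.0 + 43.6) = 13.0 V.
With the supply zeroed, R_top and R_bot appear in parallel from the tap: R_th = R_top‖R_bot = (47.0 × 43.6)/90.60 = 22.6 kΩ.

V_th = 13.0 V, R_th = 22.6 kΩ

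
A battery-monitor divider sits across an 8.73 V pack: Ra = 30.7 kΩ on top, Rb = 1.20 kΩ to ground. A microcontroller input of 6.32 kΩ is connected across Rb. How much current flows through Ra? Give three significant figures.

I ≈ 0.275 mA

Rb‖R_L = 1.009 kΩ, so the source sees Ra + Rb‖R_L = 31.71 kΩ.
I = 8.73 V / 31.71 kΩ = 0.275 mA.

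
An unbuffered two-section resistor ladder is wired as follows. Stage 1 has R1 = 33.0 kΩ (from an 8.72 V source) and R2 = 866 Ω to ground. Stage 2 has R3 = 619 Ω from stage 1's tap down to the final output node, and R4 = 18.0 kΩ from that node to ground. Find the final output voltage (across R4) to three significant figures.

Stage 2 presents R3+R4 = 18620 Ω as a load on stage 1's tap.
Stage 1's lower leg becomes R2‖(R3+R4) = 827.5 Ω, so V_mid = 8.72 × 827.5/33830 = 0.2133 V.
Stage 2 is itself unloaded: V_out = V_mid × R4/(R3+R4) = 0.2133 × 18000/18620 = 0.206 V.

V_out ≈ 0.206 V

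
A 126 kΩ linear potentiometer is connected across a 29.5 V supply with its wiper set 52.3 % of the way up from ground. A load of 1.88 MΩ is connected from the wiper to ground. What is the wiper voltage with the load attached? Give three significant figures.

The wiper splits the pot into (1−α)R = 60.10 kΩ above and αR = 65.90 kΩ below.
Lower section ‖ load = 63.67 kΩ.
V_wiper = 29.5 × 63.67/(60.10 + 63.67) = 15.2 V.

V ≈ 15.2 V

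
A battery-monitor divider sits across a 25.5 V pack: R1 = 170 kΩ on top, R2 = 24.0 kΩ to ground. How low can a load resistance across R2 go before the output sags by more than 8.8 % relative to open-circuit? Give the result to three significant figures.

Output resistance R_th = R1‖R2 = (170 × 24.0)/194.0 = 21.03 kΩ.
The fractional drop is R_th/(R_th + R_L); requiring this ≤ 0.0880 gives R_L ≥ R_th(1/0.0880 − 1) = 21.03 × 10.36 = 218 kΩ.

R_L(min) ≈ 218 kΩ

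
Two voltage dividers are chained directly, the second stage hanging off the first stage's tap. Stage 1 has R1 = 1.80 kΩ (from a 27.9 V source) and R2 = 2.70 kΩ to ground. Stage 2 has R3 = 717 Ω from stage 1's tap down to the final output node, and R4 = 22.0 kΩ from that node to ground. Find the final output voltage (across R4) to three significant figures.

Stage 2 presents R3+R4 = 22720 Ω as a load on stage 1's tap.
Stage 1's lower leg becomes R2‖(R3+R4) = 2413 Ω, so V_mid = 27.9 × 2413/4213 = 15.98 V.
Stage 2 is itself unloaded: V_out = V_mid × R4/(R3+R4) = 15.98 × 22000/22720 = 15.5 V.

V_out ≈ 15.5 V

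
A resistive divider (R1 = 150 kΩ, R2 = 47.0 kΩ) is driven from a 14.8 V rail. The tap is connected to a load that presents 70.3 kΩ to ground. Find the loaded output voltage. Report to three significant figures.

V_out ≈ 2.34 V

The load sits in parallel with R2: R2‖R_L = (47.0 × 70.3) / (47.0 + 70.3) = 28.17 kΩ.
V_out = 14.8 × 28.17 / (150 + 28.17) = 14.8 × 28.17/178.2 = 2.34 V.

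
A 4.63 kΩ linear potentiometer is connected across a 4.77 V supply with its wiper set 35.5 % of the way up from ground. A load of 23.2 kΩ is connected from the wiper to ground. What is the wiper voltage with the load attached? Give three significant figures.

The wiper splits the pot into (1−α)R = 2.986 kΩ above and αR = 1.644 kΩ below.
Lower section ‖ load = 1.535 kΩ.
V_wiper = 4.77 × 1.535/(2.986 + 1.535) = 1.62 V.

V ≈ 1.62 V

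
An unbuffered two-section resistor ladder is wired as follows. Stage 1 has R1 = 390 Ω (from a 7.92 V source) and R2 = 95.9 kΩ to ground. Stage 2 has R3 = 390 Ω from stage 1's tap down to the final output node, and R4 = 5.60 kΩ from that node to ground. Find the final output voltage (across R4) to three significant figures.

Stage 2 presents R3+R4 = 5990 Ω as a load on stage 1's tap.
Stage 1's lower leg becomes R2‖(R3+R4) = 5638 Ω, so V_mid = 7.92 × 5638/6028 = 7.408 V.
Stage 2 is itself unloaded: V_out = V_mid × R4/(R3+R4) = 7.408 × 5600/5990 = 6.93 V.

V_out ≈ 6.93 V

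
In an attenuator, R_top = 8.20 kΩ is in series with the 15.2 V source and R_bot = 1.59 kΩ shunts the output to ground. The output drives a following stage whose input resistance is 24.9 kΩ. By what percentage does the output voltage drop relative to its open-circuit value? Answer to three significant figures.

5.08 %

The divider's output (Thévenin) resistance is R_top‖R_bot = 1.332 kΩ.
Fractional drop under load = R_th/(R_th + R_L) = 1.332 / (1.332 + 24.9) = 0.05077.
So the output falls by 5.08 %.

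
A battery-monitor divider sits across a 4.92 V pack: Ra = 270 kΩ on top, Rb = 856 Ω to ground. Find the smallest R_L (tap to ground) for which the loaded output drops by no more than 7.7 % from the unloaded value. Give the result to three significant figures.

R_L(min) ≈ 10.2 kΩ

Output resistance R_th = Ra‖Rb = (270000 × 856)/270900 = 853.3 Ω.
The fractional drop is R_th/(R_th + R_L); requiring this ≤ 0.0770 gives R_L ≥ R_th(1/0.0770 − 1) = 853.3 × 11.99 = 10.2 kΩ.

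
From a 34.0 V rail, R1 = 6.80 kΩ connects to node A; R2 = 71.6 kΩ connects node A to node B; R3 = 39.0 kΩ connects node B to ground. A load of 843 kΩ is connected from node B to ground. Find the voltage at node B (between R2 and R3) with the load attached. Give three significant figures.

At node B, R3 is in parallel with the load: R3‖R_L = 37.28 kΩ.
Below node A the resistance is R2 + (R3‖R_L) = 108.9 kΩ, so V_A = 34.0 × 108.9/115.7 = 32.00 V.
Then V_B = V_A × (R3‖R_L)/(R2 + R3‖R_L) = 32.00 × 37.28/108.9 = 11.0 V.

V ≈ 11.0 V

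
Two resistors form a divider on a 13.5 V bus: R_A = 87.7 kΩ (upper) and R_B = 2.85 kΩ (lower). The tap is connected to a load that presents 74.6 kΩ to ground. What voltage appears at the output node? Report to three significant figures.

The load sits in parallel with R_B: R_B‖R_L = (2.85 × 74.6) / (2.85 + 74.6) = 2.745 kΩ.
V_out = 13.5 × 2.745 / (87.7 + 2.745) = 13.5 × 2.745/90.45 = 0.410 V.
(Unloaded it would have been 0.425 V.)

V_out ≈ 0.410 V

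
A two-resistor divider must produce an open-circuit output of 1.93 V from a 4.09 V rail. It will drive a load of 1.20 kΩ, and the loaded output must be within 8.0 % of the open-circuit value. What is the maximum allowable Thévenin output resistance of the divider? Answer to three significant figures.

Loading drop = R_th/(R_th + R_L) ≤ 0.0800, so R_th ≤ R_L · ε/(1−ε) = 1.20 kΩ × 0.0800/0.9200 = 104 Ω.
(Any R1, R2 with R2/(R1+R2) = 0.472 and R1‖R2 ≤ 104 Ω will meet the spec.)

R_th ≤ 104 Ω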